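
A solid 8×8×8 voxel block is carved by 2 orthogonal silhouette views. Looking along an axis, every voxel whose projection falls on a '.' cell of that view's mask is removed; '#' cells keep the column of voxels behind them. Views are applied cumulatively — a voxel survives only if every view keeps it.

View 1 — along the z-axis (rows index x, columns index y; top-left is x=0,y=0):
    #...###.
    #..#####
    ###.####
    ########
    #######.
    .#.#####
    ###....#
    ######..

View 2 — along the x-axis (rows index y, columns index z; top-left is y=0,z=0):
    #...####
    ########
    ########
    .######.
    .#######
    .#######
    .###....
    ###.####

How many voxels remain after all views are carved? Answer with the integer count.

full grid |V| = 512
V1 z: intersect with XY mask (48 set) -- 384 left
V2 x: intersect with YZ mask (51 set) -- 304 left

304 voxels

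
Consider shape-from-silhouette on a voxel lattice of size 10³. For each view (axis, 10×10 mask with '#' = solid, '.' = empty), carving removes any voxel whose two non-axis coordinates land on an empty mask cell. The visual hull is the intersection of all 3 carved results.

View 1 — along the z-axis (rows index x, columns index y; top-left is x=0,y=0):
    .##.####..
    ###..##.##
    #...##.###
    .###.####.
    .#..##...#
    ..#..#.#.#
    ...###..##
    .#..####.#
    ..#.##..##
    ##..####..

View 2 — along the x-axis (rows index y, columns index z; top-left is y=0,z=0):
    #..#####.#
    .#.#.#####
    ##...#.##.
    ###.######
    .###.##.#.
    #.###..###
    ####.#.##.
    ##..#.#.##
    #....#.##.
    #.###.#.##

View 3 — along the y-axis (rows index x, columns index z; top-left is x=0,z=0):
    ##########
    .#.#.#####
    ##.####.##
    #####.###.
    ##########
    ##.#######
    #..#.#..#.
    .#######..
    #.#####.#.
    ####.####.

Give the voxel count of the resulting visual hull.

283 voxels

start: 10×10×10 = 1000 voxels
  1. axis=2 (XY plane), |mask|=56  ⇒  voxels=560
  2. axis=0 (YZ plane), |mask|=65  ⇒  voxels=358
  3. axis=1 (XZ plane), |mask|=78  ⇒  voxels=283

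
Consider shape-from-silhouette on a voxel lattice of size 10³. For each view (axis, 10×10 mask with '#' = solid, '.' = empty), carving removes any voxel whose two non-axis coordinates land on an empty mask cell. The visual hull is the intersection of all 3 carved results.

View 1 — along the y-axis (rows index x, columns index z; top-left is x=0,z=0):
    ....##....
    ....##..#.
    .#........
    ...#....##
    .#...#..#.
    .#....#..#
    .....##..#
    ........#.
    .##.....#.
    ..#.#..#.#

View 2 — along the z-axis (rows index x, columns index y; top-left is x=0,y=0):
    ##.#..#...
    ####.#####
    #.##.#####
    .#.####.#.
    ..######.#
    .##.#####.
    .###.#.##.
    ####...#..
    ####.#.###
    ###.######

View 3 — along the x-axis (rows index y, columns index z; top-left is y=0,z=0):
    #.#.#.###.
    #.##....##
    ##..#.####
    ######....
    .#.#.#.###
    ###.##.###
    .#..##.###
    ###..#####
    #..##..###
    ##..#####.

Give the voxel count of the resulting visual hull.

start: 10×10×10 = 1000 voxels
carve view 1 (along y, XZ-mask fill 26/100): 260 voxels remain
carve view 2 (along z, XY-mask fill 69/100): 186 voxels remain
carve view 3 (along x, YZ-mask fill 65/100): 134 voxels remain

134 voxels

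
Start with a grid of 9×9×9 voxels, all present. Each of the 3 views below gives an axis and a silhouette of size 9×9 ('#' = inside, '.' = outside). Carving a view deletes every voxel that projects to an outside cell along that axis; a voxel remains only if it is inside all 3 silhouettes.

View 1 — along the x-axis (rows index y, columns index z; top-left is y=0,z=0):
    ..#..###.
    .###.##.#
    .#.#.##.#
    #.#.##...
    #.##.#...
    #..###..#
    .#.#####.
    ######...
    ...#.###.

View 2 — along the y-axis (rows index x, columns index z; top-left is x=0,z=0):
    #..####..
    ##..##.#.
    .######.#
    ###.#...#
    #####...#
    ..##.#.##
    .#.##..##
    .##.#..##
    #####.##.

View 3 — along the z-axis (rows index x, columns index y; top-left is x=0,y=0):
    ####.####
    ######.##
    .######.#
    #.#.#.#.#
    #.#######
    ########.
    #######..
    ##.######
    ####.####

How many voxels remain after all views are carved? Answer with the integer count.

start: 9×9×9 = 729 voxels
  1. axis=0 (YZ plane), |mask|=44  ⇒  voxels=396
  2. axis=1 (XZ plane), |mask|=50  ⇒  voxels=236
  3. axis=2 (XY plane), |mask|=67  ⇒  voxels=191

191 voxels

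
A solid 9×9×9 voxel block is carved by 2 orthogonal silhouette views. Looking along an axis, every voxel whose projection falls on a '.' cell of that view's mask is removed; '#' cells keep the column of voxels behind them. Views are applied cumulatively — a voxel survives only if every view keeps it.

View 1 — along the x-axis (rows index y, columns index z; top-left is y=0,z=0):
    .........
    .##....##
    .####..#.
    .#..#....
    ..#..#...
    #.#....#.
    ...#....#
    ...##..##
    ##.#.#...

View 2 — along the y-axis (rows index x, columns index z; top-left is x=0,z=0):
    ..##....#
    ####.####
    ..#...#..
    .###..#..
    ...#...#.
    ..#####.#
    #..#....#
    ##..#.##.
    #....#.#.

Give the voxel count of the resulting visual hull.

|visual hull| = 104

before carving: 729 voxels (9×9×9)
V1 x: intersect with YZ mask (26 set) -- 234 left
V2 y: intersect with XZ mask (36 set) -- 104 left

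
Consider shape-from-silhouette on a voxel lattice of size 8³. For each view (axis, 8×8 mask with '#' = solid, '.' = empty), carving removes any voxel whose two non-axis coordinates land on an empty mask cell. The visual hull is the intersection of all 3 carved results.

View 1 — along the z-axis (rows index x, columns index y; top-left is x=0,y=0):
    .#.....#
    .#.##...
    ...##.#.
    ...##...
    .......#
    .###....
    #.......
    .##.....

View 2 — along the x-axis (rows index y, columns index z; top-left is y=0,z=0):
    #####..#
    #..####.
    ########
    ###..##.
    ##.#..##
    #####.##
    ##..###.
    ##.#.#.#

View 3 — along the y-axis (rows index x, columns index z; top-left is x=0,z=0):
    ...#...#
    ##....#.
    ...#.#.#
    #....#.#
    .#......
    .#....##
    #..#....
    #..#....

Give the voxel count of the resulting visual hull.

32 voxels

before carving: 512 voxels (8×8×8)
after view 1 [z-axis, 17 of 64 cells solid] → remaining = 136
after view 2 [x-axis, 46 of 64 cells solid] → remaining = 92
after view 3 [y-axis, 19 of 64 cells solid] → remaining = 32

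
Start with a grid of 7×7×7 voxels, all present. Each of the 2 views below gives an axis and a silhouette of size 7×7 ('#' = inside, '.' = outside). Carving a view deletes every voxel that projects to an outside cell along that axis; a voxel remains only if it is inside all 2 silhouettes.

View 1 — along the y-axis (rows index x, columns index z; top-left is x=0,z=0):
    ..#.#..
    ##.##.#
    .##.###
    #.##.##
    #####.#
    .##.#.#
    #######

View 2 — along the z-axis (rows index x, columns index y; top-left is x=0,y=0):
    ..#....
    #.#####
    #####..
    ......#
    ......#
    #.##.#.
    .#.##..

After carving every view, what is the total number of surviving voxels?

initial block: 7^3 = 343
after view 1 [y-axis, 34 of 49 cells solid] → remaining = 238
after view 2 [z-axis, 21 of 49 cells solid] → remaining = 105

|visual hull| = 105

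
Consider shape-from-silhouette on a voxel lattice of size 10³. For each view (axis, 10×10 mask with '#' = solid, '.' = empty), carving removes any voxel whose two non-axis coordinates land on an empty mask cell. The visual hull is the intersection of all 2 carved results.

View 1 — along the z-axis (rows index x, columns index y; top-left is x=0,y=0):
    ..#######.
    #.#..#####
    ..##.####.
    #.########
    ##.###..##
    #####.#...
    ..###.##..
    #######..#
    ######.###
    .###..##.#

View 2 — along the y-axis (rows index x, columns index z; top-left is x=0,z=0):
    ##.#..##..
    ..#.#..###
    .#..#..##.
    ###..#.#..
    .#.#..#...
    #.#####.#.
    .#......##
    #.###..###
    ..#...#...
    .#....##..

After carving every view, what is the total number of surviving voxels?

|visual hull| = 309

start: 10×10×10 = 1000 voxels
V1 z: intersect with XY mask (70 set) -- 700 left
V2 y: intersect with XZ mask (44 set) -- 309 left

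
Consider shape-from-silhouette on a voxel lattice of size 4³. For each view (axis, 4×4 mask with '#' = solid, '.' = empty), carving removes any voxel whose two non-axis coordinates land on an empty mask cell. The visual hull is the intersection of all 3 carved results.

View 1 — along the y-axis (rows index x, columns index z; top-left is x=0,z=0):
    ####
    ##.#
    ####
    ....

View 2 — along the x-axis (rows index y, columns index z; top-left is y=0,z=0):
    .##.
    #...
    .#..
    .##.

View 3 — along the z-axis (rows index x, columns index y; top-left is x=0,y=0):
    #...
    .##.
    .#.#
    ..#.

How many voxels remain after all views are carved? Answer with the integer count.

before carving: 64 voxels (4×4×4)
  1. axis=1 (XZ plane), |mask|=11  ⇒  voxels=44
  2. axis=0 (YZ plane), |mask|=6  ⇒  voxels=16
  3. axis=2 (XY plane), |mask|=6  ⇒  voxels=7

remaining voxels: 7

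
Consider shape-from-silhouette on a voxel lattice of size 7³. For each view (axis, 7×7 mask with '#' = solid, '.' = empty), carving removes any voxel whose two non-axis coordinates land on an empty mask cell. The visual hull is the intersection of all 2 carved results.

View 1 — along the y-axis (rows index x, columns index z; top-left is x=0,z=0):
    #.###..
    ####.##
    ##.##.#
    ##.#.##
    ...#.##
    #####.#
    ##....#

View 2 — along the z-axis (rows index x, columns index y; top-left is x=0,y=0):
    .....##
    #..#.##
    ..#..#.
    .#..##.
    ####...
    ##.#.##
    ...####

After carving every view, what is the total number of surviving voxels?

initial block: 7^3 = 343
after view 1 [y-axis, 32 of 49 cells solid] → remaining = 224
after view 2 [z-axis, 24 of 49 cells solid] → remaining = 111

voxel count = 111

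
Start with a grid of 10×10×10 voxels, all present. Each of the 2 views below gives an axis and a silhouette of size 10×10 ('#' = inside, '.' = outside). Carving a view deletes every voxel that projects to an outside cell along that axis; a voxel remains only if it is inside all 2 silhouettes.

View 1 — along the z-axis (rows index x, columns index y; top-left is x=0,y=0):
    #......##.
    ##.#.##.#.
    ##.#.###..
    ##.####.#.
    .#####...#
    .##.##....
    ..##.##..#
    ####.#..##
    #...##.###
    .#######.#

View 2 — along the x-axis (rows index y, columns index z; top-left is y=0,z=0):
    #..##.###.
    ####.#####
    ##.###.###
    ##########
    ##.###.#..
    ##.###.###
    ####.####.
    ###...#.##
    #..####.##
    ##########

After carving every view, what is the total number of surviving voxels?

|visual hull| = 460

before carving: 1000 voxels (10×10×10)
carve view 1 (along z, XY-mask fill 58/100): 580 voxels remain
carve view 2 (along x, YZ-mask fill 78/100): 460 voxels remain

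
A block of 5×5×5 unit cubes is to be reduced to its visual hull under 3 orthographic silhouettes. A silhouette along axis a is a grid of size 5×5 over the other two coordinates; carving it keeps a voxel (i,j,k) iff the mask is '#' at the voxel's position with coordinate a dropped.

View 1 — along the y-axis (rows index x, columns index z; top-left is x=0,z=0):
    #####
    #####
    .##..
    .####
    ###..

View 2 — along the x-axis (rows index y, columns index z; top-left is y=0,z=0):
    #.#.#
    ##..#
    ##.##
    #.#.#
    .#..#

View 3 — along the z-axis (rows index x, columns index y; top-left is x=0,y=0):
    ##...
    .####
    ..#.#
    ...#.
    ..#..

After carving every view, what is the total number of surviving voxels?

initial block: 5^3 = 125
  1. axis=1 (XZ plane), |mask|=19  ⇒  voxels=95
  2. axis=0 (YZ plane), |mask|=15  ⇒  voxels=55
  3. axis=2 (XY plane), |mask|=10  ⇒  voxels=24

voxel count = 24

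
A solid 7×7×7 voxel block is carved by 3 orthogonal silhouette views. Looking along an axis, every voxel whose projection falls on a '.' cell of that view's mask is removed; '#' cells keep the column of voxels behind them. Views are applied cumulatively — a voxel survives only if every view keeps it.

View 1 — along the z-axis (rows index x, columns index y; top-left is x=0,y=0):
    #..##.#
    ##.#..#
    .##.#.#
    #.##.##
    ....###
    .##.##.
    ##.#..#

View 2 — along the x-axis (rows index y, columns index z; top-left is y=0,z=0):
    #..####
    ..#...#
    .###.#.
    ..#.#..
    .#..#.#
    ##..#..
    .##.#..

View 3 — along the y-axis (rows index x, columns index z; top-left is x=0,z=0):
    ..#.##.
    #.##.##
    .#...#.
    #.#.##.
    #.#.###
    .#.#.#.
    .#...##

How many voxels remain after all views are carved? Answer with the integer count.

|visual hull| = 45

full grid |V| = 343
[1] z-view keeps 28 columns → grid now 196
[2] x-view keeps 22 columns → grid now 87
[3] y-view keeps 25 columns → grid now 45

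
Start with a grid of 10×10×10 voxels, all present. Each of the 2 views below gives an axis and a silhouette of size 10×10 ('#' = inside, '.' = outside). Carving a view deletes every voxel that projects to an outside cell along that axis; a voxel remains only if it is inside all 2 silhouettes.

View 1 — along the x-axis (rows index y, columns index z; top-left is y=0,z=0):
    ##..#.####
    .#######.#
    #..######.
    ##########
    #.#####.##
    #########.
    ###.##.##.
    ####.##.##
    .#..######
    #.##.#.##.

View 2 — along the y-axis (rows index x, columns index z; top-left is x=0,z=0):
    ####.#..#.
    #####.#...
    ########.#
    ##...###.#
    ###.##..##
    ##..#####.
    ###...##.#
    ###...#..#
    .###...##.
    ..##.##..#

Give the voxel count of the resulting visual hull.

voxel count = 472

before carving: 1000 voxels (10×10×10)
V1 x: intersect with YZ mask (77 set) -- 770 left
V2 y: intersect with XZ mask (62 set) -- 472 left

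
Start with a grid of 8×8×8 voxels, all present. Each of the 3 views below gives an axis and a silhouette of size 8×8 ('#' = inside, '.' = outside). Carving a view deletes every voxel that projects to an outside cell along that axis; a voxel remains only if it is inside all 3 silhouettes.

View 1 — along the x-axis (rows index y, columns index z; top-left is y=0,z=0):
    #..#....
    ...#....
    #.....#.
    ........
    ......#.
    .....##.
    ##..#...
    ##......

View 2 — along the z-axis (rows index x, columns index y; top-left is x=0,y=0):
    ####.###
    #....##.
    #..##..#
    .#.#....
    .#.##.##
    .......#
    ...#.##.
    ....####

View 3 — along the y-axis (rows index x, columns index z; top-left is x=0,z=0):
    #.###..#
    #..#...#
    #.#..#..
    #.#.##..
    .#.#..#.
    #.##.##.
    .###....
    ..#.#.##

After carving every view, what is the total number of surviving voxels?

before carving: 512 voxels (8×8×8)
carve view 1 (along x, YZ-mask fill 13/64): 104 voxels remain
carve view 2 (along z, XY-mask fill 29/64): 47 voxels remain
carve view 3 (along y, XZ-mask fill 30/64): 21 voxels remain

|visual hull| = 21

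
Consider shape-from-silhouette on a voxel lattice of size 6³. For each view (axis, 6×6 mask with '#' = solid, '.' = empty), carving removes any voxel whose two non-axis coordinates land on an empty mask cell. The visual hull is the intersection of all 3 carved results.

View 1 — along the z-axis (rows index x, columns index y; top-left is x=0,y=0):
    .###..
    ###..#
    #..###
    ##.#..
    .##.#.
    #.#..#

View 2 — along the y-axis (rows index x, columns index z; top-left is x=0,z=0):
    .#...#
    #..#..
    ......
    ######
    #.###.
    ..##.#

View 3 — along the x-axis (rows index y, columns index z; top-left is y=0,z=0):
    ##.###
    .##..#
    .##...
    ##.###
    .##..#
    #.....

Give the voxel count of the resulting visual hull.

full grid |V| = 216
after view 1 [z-axis, 20 of 36 cells solid] → remaining = 120
after view 2 [y-axis, 17 of 36 cells solid] → remaining = 53
after view 3 [x-axis, 19 of 36 cells solid] → remaining = 27

27 voxels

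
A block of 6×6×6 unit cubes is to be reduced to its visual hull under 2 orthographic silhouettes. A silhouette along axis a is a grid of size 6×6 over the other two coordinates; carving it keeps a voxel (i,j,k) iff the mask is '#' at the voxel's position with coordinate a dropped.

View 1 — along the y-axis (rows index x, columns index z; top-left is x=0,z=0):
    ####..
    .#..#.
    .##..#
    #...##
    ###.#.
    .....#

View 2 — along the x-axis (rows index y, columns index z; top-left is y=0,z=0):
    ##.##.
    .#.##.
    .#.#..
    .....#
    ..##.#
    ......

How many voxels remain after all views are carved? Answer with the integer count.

34 voxels

full grid |V| = 216
step 1: project along y, AND mask (17/36) → |grid| = 102
step 2: project along x, AND mask (13/36) → |grid| = 34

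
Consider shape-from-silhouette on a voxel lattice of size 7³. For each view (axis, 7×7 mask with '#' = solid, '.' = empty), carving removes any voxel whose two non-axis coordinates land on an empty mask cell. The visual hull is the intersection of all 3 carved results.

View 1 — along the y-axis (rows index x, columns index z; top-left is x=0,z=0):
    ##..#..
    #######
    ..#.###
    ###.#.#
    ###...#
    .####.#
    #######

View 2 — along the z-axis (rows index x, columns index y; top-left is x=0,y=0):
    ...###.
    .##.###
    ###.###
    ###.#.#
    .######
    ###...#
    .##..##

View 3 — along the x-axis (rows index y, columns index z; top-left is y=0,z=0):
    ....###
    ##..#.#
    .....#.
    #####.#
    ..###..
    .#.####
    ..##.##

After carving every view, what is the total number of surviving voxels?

voxel count = 81

start: 7×7×7 = 343 voxels
step 1: project along y, AND mask (35/49) → |grid| = 245
step 2: project along z, AND mask (33/49) → |grid| = 165
step 3: project along x, AND mask (26/49) → |grid| = 81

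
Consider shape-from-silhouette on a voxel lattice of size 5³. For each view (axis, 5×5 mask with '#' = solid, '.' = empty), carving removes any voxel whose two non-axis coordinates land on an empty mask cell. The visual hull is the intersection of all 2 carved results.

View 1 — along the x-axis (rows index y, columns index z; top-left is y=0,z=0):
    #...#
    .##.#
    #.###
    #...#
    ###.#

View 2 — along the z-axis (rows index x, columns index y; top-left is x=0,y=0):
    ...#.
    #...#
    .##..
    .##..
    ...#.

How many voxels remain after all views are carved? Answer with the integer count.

|visual hull| = 24

initial block: 5^3 = 125
step 1: project along x, AND mask (15/25) → |grid| = 75
step 2: project along z, AND mask (8/25) → |grid| = 24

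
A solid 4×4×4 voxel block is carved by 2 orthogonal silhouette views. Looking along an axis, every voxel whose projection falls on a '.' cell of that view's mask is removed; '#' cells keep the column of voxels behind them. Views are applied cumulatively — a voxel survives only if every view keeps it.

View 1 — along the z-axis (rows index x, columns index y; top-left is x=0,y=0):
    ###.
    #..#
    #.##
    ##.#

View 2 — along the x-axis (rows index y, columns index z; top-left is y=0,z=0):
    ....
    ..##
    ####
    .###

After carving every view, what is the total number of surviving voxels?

voxel count = 21

initial block: 4^3 = 64
[1] z-view keeps 11 columns → grid now 44
[2] x-view keeps 9 columns → grid now 21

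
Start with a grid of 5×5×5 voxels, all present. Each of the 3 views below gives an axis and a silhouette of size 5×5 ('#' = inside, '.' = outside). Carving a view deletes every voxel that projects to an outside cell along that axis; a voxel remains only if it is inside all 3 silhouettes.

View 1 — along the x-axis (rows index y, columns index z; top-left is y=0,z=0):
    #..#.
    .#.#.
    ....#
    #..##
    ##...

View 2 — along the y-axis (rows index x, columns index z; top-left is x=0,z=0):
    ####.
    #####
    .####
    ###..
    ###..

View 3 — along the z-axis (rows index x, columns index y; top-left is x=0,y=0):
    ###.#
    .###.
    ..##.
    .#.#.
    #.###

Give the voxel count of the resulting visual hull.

before carving: 125 voxels (5×5×5)
after view 1 [x-axis, 10 of 25 cells solid] → remaining = 50
after view 2 [y-axis, 19 of 25 cells solid] → remaining = 35
after view 3 [z-axis, 15 of 25 cells solid] → remaining = 21

voxel count = 21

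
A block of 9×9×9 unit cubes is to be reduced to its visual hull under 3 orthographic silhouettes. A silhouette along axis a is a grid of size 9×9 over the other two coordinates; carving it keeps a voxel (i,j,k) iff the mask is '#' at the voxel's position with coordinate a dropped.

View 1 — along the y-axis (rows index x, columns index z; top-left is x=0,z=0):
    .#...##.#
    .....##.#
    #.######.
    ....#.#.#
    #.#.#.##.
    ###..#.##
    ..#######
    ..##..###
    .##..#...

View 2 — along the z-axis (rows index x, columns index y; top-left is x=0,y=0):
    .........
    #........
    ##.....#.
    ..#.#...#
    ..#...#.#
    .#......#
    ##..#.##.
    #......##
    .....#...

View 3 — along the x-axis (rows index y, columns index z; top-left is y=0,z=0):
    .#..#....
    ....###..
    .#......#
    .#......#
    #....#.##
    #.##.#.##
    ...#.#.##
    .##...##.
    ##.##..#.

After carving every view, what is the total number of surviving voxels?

initial block: 9^3 = 729
V1 y: intersect with XZ mask (43 set) -- 387 left
V2 z: intersect with XY mask (21 set) -- 113 left
V3 x: intersect with YZ mask (32 set) -- 39 left

remaining voxels: 39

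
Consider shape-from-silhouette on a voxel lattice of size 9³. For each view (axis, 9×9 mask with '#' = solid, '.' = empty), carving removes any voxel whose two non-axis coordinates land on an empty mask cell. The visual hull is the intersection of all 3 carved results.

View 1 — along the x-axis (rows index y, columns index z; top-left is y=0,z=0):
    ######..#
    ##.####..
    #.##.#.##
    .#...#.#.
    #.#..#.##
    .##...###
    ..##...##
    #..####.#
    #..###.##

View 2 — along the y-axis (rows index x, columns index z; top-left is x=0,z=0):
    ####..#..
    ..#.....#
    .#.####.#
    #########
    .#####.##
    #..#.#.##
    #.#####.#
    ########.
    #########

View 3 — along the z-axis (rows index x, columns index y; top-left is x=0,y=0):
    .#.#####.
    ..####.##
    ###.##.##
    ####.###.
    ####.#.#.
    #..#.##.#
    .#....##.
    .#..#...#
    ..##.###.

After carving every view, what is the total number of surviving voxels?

initial block: 9^3 = 729
after view 1 [x-axis, 48 of 81 cells solid] → remaining = 432
after view 2 [y-axis, 58 of 81 cells solid] → remaining = 313
after view 3 [z-axis, 48 of 81 cells solid] → remaining = 182

remaining voxels: 182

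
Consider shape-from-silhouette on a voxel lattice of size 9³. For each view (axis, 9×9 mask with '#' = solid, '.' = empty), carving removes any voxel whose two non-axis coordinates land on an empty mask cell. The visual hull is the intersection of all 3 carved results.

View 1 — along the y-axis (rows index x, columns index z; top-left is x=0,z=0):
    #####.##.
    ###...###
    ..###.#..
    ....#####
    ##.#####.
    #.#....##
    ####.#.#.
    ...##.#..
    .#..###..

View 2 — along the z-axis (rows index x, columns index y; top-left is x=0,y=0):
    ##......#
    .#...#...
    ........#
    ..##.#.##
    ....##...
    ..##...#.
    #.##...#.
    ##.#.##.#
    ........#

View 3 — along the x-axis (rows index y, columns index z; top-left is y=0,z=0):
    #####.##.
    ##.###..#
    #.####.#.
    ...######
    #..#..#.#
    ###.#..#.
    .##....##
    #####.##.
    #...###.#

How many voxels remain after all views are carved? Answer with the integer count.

before carving: 729 voxels (9×9×9)
V1 y: intersect with XZ mask (46 set) -- 414 left
V2 z: intersect with XY mask (27 set) -- 134 left
V3 x: intersect with YZ mask (50 set) -- 87 left

voxel count = 87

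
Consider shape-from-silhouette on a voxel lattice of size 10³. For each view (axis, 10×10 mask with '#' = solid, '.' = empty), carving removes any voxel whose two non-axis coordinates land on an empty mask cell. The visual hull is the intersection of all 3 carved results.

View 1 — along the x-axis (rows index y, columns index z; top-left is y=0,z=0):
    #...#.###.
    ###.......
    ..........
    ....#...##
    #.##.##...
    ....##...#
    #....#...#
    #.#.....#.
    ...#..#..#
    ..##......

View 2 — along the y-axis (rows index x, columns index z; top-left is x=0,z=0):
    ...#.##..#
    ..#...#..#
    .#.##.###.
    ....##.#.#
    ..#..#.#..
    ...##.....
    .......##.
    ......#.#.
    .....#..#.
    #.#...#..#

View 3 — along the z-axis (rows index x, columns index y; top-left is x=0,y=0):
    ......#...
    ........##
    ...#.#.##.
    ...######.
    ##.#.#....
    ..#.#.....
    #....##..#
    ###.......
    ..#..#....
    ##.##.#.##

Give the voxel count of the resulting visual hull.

42 voxels

initial block: 10^3 = 1000
V1 x: intersect with YZ mask (30 set) -- 300 left
V2 y: intersect with XZ mask (32 set) -- 95 left
V3 z: intersect with XY mask (35 set) -- 42 left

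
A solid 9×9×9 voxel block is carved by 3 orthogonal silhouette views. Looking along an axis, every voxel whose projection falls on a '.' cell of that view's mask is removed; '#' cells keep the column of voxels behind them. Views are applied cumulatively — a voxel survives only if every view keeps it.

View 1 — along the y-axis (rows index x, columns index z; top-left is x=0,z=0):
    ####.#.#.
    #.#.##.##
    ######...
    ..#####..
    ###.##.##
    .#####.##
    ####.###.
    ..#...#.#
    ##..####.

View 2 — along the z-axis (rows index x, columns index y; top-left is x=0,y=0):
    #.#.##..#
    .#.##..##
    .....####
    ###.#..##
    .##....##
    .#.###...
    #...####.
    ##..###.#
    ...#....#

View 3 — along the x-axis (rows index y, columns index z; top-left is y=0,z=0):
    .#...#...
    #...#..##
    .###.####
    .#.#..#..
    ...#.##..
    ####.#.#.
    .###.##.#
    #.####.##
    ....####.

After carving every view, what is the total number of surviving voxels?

127 voxels

start: 9×9×9 = 729 voxels
carve view 1 (along y, XZ-mask fill 53/81): 477 voxels remain
carve view 2 (along z, XY-mask fill 41/81): 235 voxels remain
carve view 3 (along x, YZ-mask fill 42/81): 127 voxels remain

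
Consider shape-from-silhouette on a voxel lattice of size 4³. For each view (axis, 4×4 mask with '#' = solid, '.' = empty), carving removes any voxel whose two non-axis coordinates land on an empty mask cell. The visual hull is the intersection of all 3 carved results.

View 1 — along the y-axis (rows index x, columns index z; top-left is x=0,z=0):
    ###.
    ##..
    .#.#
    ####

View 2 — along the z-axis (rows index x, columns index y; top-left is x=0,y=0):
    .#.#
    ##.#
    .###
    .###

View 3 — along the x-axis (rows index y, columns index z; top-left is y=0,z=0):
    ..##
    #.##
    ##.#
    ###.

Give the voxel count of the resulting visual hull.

initial block: 4^3 = 64
[1] y-view keeps 11 columns → grid now 44
[2] z-view keeps 11 columns → grid now 30
[3] x-view keeps 11 columns → grid now 21

voxel count = 21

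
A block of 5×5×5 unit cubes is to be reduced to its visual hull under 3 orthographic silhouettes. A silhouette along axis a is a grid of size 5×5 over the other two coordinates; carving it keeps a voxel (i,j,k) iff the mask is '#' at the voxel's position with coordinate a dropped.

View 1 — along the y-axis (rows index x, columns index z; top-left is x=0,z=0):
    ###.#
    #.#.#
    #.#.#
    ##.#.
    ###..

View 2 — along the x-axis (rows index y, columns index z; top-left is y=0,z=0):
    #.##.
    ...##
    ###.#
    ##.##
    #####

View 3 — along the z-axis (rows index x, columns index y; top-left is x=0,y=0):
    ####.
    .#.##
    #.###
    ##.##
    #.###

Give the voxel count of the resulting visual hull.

initial block: 5^3 = 125
step 1: project along y, AND mask (16/25) → |grid| = 80
step 2: project along x, AND mask (18/25) → |grid| = 57
step 3: project along z, AND mask (19/25) → |grid| = 45

|visual hull| = 45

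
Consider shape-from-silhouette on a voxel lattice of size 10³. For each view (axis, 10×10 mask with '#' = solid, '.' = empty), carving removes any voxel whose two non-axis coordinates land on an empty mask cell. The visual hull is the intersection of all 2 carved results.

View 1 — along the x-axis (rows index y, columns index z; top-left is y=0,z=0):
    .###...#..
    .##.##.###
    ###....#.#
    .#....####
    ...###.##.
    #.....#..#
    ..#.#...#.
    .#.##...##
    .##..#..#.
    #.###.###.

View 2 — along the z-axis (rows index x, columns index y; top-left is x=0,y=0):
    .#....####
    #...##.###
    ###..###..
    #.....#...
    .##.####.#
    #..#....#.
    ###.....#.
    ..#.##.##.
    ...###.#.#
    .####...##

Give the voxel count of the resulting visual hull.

start: 10×10×10 = 1000 voxels
after view 1 [x-axis, 48 of 100 cells solid] → remaining = 480
after view 2 [z-axis, 49 of 100 cells solid] → remaining = 236

|visual hull| = 236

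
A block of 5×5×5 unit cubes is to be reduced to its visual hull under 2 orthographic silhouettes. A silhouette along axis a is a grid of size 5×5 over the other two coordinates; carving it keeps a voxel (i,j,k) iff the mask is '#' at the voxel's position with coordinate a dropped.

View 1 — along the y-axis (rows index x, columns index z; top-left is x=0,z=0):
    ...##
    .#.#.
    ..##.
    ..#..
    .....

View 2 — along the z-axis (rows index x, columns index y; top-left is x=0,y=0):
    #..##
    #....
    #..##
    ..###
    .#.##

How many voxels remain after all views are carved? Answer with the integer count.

remaining voxels: 17

initial block: 5^3 = 125
step 1: project along y, AND mask (7/25) → |grid| = 35
step 2: project along z, AND mask (13/25) → |grid| = 17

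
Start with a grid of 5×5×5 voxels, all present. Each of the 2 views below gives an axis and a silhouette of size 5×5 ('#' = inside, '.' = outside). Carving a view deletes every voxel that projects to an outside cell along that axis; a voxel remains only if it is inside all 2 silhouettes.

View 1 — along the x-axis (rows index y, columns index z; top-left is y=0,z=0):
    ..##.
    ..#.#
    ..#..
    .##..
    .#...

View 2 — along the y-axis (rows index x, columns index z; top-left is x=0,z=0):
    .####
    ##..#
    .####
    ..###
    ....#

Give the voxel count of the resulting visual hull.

26 voxels

start: 5×5×5 = 125 voxels
  1. axis=0 (YZ plane), |mask|=8  ⇒  voxels=40
  2. axis=1 (XZ plane), |mask|=15  ⇒  voxels=26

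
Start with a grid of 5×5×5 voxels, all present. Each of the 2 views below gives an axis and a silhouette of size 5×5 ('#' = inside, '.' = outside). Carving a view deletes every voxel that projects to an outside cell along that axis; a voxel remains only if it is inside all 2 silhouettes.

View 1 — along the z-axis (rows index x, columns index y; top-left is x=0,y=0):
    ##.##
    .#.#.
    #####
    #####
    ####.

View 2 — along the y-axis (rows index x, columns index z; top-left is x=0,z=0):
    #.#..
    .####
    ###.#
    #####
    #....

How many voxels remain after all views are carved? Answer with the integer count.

65 voxels

full grid |V| = 125
  1. axis=2 (XY plane), |mask|=20  ⇒  voxels=100
  2. axis=1 (XZ plane), |mask|=16  ⇒  voxels=65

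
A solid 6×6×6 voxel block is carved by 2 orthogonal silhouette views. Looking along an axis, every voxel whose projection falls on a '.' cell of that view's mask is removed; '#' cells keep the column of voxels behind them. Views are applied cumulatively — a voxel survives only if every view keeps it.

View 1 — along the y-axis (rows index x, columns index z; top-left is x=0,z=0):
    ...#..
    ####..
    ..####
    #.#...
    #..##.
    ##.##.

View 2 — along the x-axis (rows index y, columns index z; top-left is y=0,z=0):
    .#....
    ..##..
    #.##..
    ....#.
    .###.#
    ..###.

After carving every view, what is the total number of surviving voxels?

start: 6×6×6 = 216 voxels
step 1: project along y, AND mask (18/36) → |grid| = 108
step 2: project along x, AND mask (14/36) → |grid| = 47

remaining voxels: 47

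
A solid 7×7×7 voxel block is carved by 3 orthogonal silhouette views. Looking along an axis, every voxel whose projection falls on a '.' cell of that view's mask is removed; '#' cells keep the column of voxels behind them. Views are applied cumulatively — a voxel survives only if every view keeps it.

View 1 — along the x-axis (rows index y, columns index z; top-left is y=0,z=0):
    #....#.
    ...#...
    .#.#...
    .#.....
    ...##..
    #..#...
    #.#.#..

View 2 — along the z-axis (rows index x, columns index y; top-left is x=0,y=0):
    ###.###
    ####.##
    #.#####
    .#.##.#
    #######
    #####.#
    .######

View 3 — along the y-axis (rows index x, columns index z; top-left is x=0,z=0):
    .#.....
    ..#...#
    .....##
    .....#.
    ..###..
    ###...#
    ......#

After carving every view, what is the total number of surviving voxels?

full grid |V| = 343
[1] x-view keeps 13 columns → grid now 91
[2] z-view keeps 41 columns → grid now 77
[3] y-view keeps 14 columns → grid now 15

voxel count = 15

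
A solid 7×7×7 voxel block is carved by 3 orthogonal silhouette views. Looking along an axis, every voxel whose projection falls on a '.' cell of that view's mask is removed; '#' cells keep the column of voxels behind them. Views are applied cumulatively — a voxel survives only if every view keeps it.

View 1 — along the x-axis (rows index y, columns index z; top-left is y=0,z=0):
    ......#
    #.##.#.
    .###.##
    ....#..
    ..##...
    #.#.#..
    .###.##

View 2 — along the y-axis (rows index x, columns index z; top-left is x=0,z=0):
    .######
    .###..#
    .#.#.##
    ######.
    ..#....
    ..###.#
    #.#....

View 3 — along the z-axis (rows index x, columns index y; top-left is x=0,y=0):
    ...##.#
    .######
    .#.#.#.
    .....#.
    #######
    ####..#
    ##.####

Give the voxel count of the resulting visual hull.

full grid |V| = 343
[1] x-view keeps 21 columns → grid now 147
[2] y-view keeps 27 columns → grid now 89
[3] z-view keeps 31 columns → grid now 47

voxel count = 47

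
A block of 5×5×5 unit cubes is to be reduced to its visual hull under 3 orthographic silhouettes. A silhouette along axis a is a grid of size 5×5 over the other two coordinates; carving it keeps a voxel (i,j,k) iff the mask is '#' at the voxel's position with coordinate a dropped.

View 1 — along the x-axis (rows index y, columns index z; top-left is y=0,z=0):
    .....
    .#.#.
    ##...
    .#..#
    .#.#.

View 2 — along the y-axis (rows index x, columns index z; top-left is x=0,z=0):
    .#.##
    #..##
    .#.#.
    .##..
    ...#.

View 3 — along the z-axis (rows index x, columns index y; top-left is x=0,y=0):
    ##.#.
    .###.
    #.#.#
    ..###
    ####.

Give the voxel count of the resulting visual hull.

14 voxels

before carving: 125 voxels (5×5×5)
  1. axis=0 (YZ plane), |mask|=8  ⇒  voxels=40
  2. axis=1 (XZ plane), |mask|=11  ⇒  voxels=23
  3. axis=2 (XY plane), |mask|=16  ⇒  voxels=14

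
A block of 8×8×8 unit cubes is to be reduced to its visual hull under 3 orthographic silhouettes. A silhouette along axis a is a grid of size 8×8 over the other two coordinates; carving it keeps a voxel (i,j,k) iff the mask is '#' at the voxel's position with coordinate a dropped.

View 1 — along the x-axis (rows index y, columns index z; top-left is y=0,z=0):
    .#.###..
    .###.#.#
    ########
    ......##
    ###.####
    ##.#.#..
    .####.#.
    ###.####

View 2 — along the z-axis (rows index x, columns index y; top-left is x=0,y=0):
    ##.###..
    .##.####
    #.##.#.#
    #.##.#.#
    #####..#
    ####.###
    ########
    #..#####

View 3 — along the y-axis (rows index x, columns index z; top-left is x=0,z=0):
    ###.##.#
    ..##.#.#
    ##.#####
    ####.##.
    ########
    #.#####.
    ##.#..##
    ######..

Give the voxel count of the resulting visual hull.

initial block: 8^3 = 512
carve view 1 (along x, YZ-mask fill 42/64): 336 voxels remain
carve view 2 (along z, XY-mask fill 48/64): 247 voxels remain
carve view 3 (along y, XZ-mask fill 48/64): 183 voxels remain

183 voxels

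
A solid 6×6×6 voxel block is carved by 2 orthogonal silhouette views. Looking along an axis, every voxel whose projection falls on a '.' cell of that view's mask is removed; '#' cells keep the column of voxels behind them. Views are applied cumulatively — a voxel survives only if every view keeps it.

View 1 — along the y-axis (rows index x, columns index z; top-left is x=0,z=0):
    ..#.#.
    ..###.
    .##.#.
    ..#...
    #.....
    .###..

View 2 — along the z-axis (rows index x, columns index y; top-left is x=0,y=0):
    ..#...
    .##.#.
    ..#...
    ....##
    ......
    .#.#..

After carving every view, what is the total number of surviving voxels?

before carving: 216 voxels (6×6×6)
after view 1 [y-axis, 13 of 36 cells solid] → remaining = 78
after view 2 [z-axis, 9 of 36 cells solid] → remaining = 22

voxel count = 22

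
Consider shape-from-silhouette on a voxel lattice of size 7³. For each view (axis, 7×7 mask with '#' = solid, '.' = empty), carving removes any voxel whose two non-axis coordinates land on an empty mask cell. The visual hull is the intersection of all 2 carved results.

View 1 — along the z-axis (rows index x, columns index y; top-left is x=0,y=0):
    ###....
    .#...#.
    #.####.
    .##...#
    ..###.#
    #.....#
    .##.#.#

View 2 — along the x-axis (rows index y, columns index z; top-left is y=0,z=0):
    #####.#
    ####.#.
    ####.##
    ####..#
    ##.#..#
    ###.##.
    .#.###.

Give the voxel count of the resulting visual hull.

116 voxels

before carving: 343 voxels (7×7×7)
V1 z: intersect with XY mask (23 set) -- 161 left
V2 x: intersect with YZ mask (35 set) -- 116 left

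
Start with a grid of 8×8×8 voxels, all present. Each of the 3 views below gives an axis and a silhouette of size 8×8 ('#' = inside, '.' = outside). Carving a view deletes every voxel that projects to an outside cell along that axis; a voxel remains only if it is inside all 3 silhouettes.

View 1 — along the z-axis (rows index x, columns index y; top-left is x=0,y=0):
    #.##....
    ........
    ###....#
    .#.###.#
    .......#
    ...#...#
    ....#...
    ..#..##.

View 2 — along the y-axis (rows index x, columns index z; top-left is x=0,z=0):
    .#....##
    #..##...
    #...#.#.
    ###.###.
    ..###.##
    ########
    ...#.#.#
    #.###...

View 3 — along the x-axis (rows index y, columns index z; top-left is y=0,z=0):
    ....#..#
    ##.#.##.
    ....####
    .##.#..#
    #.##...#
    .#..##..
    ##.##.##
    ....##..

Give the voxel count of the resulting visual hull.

before carving: 512 voxels (8×8×8)
after view 1 [z-axis, 19 of 64 cells solid] → remaining = 152
after view 2 [y-axis, 35 of 64 cells solid] → remaining = 87
after view 3 [x-axis, 30 of 64 cells solid] → remaining = 39

remaining voxels: 39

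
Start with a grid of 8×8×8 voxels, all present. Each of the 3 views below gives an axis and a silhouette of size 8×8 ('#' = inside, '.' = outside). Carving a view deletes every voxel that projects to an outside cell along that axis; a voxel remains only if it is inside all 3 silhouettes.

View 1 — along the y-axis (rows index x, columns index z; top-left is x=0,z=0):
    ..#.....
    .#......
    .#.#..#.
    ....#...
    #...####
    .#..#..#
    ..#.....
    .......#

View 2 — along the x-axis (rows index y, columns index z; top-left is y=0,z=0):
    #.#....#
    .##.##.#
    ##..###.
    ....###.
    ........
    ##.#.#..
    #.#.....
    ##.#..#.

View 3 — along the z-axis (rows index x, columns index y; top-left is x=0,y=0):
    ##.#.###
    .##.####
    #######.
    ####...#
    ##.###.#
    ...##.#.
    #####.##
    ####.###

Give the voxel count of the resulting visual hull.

|visual hull| = 34

before carving: 512 voxels (8×8×8)
  1. axis=1 (XZ plane), |mask|=16  ⇒  voxels=128
  2. axis=0 (YZ plane), |mask|=26  ⇒  voxels=50
  3. axis=2 (XY plane), |mask|=47  ⇒  voxels=34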